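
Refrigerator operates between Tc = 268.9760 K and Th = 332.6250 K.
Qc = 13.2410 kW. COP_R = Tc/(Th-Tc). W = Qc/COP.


COP = 268.9760 / 63.6490 = 4.2259
W = 13.2410 / 4.2259 = 3.1333 kW

COP = 4.2259, W = 3.1333 kW


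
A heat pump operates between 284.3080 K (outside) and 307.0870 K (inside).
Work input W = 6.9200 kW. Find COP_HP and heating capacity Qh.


COP = 307.0870 / 22.7790 = 13.4811
Qh = 13.4811 * 6.9200 = 93.2895 kW

COP = 13.4811, Qh = 93.2895 kW


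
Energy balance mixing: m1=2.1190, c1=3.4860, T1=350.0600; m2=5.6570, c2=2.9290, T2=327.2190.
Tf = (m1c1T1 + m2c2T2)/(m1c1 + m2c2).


num = 8007.6422
den = 23.9562
Tf = 334.2620 K

334.2620 K


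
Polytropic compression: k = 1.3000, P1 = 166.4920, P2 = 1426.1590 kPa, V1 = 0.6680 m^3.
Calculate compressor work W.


(k-1)/k = 0.2308
(P2/P1)^exp = 1.6416
W = 4.3333 * 166.4920 * 0.6680 * (1.6416 - 1) = 309.1907 kJ

309.1907 kJ


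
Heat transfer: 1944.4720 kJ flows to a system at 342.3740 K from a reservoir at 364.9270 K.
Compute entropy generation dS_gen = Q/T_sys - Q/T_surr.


dS_sys = 1944.4720/342.3740 = 5.6794 kJ/K
dS_surr = -1944.4720/364.9270 = -5.3284 kJ/K
dS_gen = 5.6794 - 5.3284 = 0.3510 kJ/K (irreversible)

dS_gen = 0.3510 kJ/K, irreversible


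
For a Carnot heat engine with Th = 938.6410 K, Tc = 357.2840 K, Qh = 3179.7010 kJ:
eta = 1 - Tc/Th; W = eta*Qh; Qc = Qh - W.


eta = 1 - 357.2840/938.6410 = 0.6194
W = 0.6194 * 3179.7010 = 1969.3807 kJ
Qc = 3179.7010 - 1969.3807 = 1210.3203 kJ

eta = 61.9360%, W = 1969.3807 kJ, Qc = 1210.3203 kJ


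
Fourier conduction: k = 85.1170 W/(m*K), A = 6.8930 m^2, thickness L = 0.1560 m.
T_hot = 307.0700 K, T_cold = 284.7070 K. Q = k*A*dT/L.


dT = 22.3630 K
Q = 85.1170 * 6.8930 * 22.3630 / 0.1560 = 84106.5952 W

84106.5952 W


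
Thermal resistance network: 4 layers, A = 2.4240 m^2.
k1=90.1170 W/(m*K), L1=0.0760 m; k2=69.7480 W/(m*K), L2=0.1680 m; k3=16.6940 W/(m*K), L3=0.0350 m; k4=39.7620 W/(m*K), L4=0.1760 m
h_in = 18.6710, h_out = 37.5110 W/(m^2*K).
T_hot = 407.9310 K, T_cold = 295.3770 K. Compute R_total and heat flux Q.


R_conv_in = 1/(18.6710*2.4240) = 0.0221
R_1 = 0.0760/(90.1170*2.4240) = 0.0003
R_2 = 0.1680/(69.7480*2.4240) = 0.0010
R_3 = 0.0350/(16.6940*2.4240) = 0.0009
R_4 = 0.1760/(39.7620*2.4240) = 0.0018
R_conv_out = 1/(37.5110*2.4240) = 0.0110
R_total = 0.0371 K/W
Q = 112.5540 / 0.0371 = 3031.6983 W

R_total = 0.0371 K/W, Q = 3031.6983 W


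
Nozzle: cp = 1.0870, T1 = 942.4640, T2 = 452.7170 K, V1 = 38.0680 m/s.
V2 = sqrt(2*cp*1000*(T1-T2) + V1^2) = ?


dT = 489.7470 K
2*cp*1000*dT = 1064709.9780
V1^2 = 1449.1726
V2 = sqrt(1066159.1506) = 1032.5498 m/s

1032.5498 m/s


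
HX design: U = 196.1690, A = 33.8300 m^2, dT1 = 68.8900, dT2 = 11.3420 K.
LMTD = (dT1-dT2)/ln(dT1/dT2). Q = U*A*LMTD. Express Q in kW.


LMTD = 31.9003 K
Q = 196.1690 * 33.8300 * 31.9003 = 211702.7345 W = 211.7027 kW

211.7027 kW


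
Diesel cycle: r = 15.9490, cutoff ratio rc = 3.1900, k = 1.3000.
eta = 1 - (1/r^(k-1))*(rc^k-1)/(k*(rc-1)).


r^(k-1) = 2.2952
rc^k = 4.5178
eta = 0.4616 = 46.1650%

46.1650%


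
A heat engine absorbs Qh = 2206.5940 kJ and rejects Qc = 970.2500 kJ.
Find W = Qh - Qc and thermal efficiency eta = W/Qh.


W = 2206.5940 - 970.2500 = 1236.3440 kJ
eta = 1236.3440 / 2206.5940 = 0.5603 = 56.0295%

W = 1236.3440 kJ, eta = 56.0295%


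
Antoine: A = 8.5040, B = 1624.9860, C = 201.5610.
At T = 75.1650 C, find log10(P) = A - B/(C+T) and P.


C+T = 276.7260
B/(C+T) = 5.8722
log10(P) = 8.5040 - 5.8722 = 2.6318
P = 10^2.6318 = 428.3670 mmHg

428.3670 mmHg


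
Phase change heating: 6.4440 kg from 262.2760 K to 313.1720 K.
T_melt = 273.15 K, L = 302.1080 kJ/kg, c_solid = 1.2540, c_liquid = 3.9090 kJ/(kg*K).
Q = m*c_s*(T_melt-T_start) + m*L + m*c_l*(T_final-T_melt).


Q1 (sensible, solid) = 6.4440 * 1.2540 * 10.8740 = 87.8704 kJ
Q2 (latent) = 6.4440 * 302.1080 = 1946.7840 kJ
Q3 (sensible, liquid) = 6.4440 * 3.9090 * 40.0220 = 1008.1380 kJ
Q_total = 3042.7923 kJ

3042.7923 kJ


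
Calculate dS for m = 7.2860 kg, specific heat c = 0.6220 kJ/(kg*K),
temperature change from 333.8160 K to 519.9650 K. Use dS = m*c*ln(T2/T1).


T2/T1 = 1.5576
ln(T2/T1) = 0.4432
dS = 7.2860 * 0.6220 * 0.4432 = 2.0084 kJ/K

2.0084 kJ/K


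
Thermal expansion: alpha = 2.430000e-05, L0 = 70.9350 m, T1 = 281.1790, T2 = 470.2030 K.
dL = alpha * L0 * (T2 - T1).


dT = 189.0240 K
dL = 2.430000e-05 * 70.9350 * 189.0240 = 0.325825 m
L_final = 71.260825 m

dL = 0.325825 m


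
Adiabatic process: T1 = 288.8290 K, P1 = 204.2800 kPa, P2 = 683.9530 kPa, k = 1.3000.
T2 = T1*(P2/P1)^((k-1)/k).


(k-1)/k = 0.2308
(P2/P1)^exp = 1.3216
T2 = 288.8290 * 1.3216 = 381.7232 K

381.7232 K


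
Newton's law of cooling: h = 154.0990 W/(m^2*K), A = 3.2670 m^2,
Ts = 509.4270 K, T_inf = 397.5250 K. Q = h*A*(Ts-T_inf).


dT = 111.9020 K
Q = 154.0990 * 3.2670 * 111.9020 = 56336.1032 W

56336.1032 W


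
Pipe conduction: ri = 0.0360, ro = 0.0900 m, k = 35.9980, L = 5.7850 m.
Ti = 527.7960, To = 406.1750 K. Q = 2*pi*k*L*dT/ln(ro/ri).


dT = 121.6210 K
ln(ro/ri) = 0.9163
Q = 2*pi*35.9980*5.7850*121.6210 / 0.9163 = 173674.8292 W

173674.8292 W


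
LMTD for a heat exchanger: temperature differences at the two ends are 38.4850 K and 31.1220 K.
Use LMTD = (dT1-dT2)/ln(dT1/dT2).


dT1/dT2 = 1.2366
ln(dT1/dT2) = 0.2124
LMTD = 7.3630 / 0.2124 = 34.6733 K

34.6733 K


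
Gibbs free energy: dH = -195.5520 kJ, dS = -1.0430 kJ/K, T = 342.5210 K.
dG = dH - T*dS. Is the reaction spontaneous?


T*dS = 342.5210 * -1.0430 = -357.2494 kJ
dG = -195.5520 + 357.2494 = 161.6974 kJ (non-spontaneous)

dG = 161.6974 kJ, non-spontaneous


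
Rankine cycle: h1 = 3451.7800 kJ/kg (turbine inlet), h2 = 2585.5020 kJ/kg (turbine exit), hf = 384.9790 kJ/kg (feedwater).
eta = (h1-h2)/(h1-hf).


W = 866.2780 kJ/kg
Q_in = 3066.8010 kJ/kg
eta = 0.2825 = 28.2470%

eta = 28.2470%


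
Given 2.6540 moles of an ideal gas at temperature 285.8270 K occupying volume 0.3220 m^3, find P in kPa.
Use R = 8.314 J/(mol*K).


P = nRT/V = 2.6540 * 8.314 * 285.8270 / 0.3220
= 6306.8745 / 0.3220 = 19586.5668 Pa = 19.5866 kPa

19.5866 kPa


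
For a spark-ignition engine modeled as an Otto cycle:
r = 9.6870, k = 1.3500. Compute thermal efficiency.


r^(k-1) = 2.2139
eta = 1 - 1/2.2139 = 0.5483 = 54.8317%

54.8317%


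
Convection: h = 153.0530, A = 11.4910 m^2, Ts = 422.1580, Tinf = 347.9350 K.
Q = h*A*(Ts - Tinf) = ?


dT = 74.2230 K
Q = 153.0530 * 11.4910 * 74.2230 = 130538.3669 W

130538.3669 W


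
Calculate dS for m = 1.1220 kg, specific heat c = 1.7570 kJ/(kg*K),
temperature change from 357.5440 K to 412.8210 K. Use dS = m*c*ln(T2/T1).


T2/T1 = 1.1546
ln(T2/T1) = 0.1438
dS = 1.1220 * 1.7570 * 0.1438 = 0.2834 kJ/K

0.2834 kJ/K


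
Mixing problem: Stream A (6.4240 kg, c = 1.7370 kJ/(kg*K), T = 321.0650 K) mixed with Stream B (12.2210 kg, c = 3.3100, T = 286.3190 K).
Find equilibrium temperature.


num = 15164.6358
den = 51.6100
Tf = 293.8314 K

293.8314 K


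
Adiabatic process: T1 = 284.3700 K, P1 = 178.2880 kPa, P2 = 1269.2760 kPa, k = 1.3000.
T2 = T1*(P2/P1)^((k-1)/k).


(k-1)/k = 0.2308
(P2/P1)^exp = 1.5730
T2 = 284.3700 * 1.5730 = 447.3004 K

447.3004 K


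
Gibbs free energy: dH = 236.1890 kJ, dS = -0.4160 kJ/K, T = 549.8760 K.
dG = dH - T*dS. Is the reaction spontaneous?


T*dS = 549.8760 * -0.4160 = -228.7484 kJ
dG = 236.1890 + 228.7484 = 464.9374 kJ (non-spontaneous)

dG = 464.9374 kJ, non-spontaneous


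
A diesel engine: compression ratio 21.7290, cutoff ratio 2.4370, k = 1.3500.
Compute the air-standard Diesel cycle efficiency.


r^(k-1) = 2.9374
rc^k = 3.3285
eta = 0.5914 = 59.1369%

59.1369%


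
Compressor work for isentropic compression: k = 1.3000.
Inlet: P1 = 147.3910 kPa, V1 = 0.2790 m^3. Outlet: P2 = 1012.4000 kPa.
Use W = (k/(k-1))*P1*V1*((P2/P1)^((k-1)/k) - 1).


(k-1)/k = 0.2308
(P2/P1)^exp = 1.5600
W = 4.3333 * 147.3910 * 0.2790 * (1.5600 - 1) = 99.7908 kJ

99.7908 kJ


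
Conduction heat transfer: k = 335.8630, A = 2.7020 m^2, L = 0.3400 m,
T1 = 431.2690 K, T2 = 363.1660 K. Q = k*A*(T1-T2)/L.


dT = 68.1030 K
Q = 335.8630 * 2.7020 * 68.1030 / 0.3400 = 181775.2849 W

181775.2849 W


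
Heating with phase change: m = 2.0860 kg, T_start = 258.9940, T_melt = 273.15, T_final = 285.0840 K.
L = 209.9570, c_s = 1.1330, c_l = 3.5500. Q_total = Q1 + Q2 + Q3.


Q1 (sensible, solid) = 2.0860 * 1.1330 * 14.1560 = 33.4568 kJ
Q2 (latent) = 2.0860 * 209.9570 = 437.9703 kJ
Q3 (sensible, liquid) = 2.0860 * 3.5500 * 11.9340 = 88.3749 kJ
Q_total = 559.8020 kJ

559.8020 kJ


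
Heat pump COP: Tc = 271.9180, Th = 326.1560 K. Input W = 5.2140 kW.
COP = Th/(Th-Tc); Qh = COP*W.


COP = 326.1560 / 54.2380 = 6.0134
Qh = 6.0134 * 5.2140 = 31.3540 kW

COP = 6.0134, Qh = 31.3540 kW


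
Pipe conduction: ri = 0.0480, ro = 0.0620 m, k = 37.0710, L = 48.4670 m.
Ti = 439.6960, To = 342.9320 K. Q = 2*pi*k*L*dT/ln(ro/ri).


dT = 96.7640 K
ln(ro/ri) = 0.2559
Q = 2*pi*37.0710*48.4670*96.7640 / 0.2559 = 4268223.9552 W

4268223.9552 W


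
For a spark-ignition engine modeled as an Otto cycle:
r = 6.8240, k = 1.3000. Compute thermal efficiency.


r^(k-1) = 1.7791
eta = 1 - 1/1.7791 = 0.4379 = 43.7933%

43.7933%


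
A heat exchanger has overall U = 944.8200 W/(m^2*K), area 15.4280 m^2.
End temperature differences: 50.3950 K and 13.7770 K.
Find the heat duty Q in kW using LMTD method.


LMTD = 28.2352 K
Q = 944.8200 * 15.4280 * 28.2352 = 411575.6838 W = 411.5757 kW

411.5757 kW


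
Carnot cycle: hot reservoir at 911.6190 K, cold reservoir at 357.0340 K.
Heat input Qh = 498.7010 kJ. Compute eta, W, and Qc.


eta = 1 - 357.0340/911.6190 = 0.6084
W = 0.6084 * 498.7010 = 303.3856 kJ
Qc = 498.7010 - 303.3856 = 195.3154 kJ

eta = 60.8352%, W = 303.3856 kJ, Qc = 195.3154 kJ


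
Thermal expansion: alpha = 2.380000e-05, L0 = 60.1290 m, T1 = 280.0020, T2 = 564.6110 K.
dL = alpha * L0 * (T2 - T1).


dT = 284.6090 K
dL = 2.380000e-05 * 60.1290 * 284.6090 = 0.407295 m
L_final = 60.536295 m

dL = 0.407295 m


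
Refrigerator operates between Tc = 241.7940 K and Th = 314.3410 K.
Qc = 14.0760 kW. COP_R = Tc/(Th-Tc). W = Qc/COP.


COP = 241.7940 / 72.5470 = 3.3329
W = 14.0760 / 3.3329 = 4.2233 kW

COP = 3.3329, W = 4.2233 kW


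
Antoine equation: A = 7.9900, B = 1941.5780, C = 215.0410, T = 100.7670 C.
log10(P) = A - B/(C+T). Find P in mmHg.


C+T = 315.8080
B/(C+T) = 6.1480
log10(P) = 7.9900 - 6.1480 = 1.8420
P = 10^1.8420 = 69.5073 mmHg

69.5073 mmHg


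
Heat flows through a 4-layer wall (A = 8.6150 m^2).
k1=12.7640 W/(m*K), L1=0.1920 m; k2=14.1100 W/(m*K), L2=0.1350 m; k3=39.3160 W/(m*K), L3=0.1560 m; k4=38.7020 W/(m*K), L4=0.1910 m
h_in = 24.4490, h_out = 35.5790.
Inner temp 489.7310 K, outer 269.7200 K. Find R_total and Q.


R_conv_in = 1/(24.4490*8.6150) = 0.0047
R_1 = 0.1920/(12.7640*8.6150) = 0.0017
R_2 = 0.1350/(14.1100*8.6150) = 0.0011
R_3 = 0.1560/(39.3160*8.6150) = 0.0005
R_4 = 0.1910/(38.7020*8.6150) = 0.0006
R_conv_out = 1/(35.5790*8.6150) = 0.0033
R_total = 0.0119 K/W
Q = 220.0110 / 0.0119 = 18487.8828 W

R_total = 0.0119 K/W, Q = 18487.8828 W


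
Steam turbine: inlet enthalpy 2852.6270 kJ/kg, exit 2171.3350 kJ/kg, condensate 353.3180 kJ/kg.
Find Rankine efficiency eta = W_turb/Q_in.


W = 681.2920 kJ/kg
Q_in = 2499.3090 kJ/kg
eta = 0.2726 = 27.2592%

eta = 27.2592%


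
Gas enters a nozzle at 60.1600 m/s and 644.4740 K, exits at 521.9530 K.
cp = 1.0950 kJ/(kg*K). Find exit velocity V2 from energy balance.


dT = 122.5210 K
2*cp*1000*dT = 268320.9900
V1^2 = 3619.2256
V2 = sqrt(271940.2156) = 521.4789 m/s

521.4789 m/s


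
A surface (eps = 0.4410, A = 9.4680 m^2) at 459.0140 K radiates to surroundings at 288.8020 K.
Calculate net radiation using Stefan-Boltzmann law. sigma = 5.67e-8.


T^4 = 4.4392e+10
Tsurr^4 = 6.9567e+09
Q = 0.4410 * 5.67e-8 * 9.4680 * 3.7435e+10 = 8862.5870 W

8862.5870 W


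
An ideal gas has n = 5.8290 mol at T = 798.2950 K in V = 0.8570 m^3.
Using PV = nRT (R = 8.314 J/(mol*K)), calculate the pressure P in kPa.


P = nRT/V = 5.8290 * 8.314 * 798.2950 / 0.8570
= 38687.2166 / 0.8570 = 45142.6098 Pa = 45.1426 kPa

45.1426 kPa


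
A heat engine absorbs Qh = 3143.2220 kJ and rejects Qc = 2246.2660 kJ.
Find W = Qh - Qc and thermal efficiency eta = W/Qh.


W = 3143.2220 - 2246.2660 = 896.9560 kJ
eta = 896.9560 / 3143.2220 = 0.2854 = 28.5362%

W = 896.9560 kJ, eta = 28.5362%


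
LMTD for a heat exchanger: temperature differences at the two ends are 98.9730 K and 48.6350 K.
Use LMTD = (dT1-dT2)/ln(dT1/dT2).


dT1/dT2 = 2.0350
ln(dT1/dT2) = 0.7105
LMTD = 50.3380 / 0.7105 = 70.8483 K

70.8483 K


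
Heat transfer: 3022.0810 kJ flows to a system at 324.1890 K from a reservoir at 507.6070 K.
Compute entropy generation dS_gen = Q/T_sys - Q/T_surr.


dS_sys = 3022.0810/324.1890 = 9.3220 kJ/K
dS_surr = -3022.0810/507.6070 = -5.9536 kJ/K
dS_gen = 9.3220 - 5.9536 = 3.3684 kJ/K (irreversible)

dS_gen = 3.3684 kJ/K, irreversible


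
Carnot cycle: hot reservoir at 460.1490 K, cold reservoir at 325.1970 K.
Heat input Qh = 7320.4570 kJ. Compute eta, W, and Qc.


eta = 1 - 325.1970/460.1490 = 0.2933
W = 0.2933 * 7320.4570 = 2146.9357 kJ
Qc = 7320.4570 - 2146.9357 = 5173.5213 kJ

eta = 29.3279%, W = 2146.9357 kJ, Qc = 5173.5213 kJ


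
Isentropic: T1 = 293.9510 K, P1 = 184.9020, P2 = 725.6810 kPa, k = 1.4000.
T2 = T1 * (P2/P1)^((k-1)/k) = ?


(k-1)/k = 0.2857
(P2/P1)^exp = 1.4779
T2 = 293.9510 * 1.4779 = 434.4435 K

434.4435 K


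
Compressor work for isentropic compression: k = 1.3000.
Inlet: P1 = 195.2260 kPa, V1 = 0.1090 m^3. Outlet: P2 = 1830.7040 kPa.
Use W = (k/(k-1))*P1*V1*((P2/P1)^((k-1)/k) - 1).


(k-1)/k = 0.2308
(P2/P1)^exp = 1.6762
W = 4.3333 * 195.2260 * 0.1090 * (1.6762 - 1) = 62.3537 kJ

62.3537 kJ


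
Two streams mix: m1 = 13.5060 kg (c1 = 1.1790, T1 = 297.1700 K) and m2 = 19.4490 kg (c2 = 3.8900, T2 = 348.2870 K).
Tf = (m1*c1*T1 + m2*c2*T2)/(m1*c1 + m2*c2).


num = 31082.2222
den = 91.5802
Tf = 339.3990 K

339.3990 K


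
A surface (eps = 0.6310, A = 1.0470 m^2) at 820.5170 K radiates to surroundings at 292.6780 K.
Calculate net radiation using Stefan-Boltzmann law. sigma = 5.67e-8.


T^4 = 4.5326e+11
Tsurr^4 = 7.3377e+09
Q = 0.6310 * 5.67e-8 * 1.0470 * 4.4593e+11 = 16704.0305 W

16704.0305 W


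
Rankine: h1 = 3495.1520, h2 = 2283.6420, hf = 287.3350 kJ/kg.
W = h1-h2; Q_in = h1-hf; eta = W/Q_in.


W = 1211.5100 kJ/kg
Q_in = 3207.8170 kJ/kg
eta = 0.3777 = 37.7674%

eta = 37.7674%


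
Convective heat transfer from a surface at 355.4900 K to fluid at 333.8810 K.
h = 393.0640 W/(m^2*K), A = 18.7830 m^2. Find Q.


dT = 21.6090 K
Q = 393.0640 * 18.7830 * 21.6090 = 159537.5423 W

159537.5423 W


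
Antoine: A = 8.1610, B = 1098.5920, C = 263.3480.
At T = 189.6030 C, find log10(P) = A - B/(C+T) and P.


C+T = 452.9510
B/(C+T) = 2.4254
log10(P) = 8.1610 - 2.4254 = 5.7356
P = 10^5.7356 = 543988.5340 mmHg

543988.5340 mmHg


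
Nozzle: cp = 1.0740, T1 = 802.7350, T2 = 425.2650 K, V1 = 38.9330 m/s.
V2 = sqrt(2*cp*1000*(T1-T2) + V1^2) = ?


dT = 377.4700 K
2*cp*1000*dT = 810805.5600
V1^2 = 1515.7785
V2 = sqrt(812321.3385) = 901.2887 m/s

901.2887 m/s


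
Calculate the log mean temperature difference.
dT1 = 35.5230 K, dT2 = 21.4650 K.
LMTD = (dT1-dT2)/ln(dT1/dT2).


dT1/dT2 = 1.6549
ln(dT1/dT2) = 0.5038
LMTD = 14.0580 / 0.5038 = 27.9063 K

27.9063 K


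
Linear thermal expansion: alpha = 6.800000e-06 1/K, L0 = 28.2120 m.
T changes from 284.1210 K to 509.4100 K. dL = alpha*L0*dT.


dT = 225.2890 K
dL = 6.800000e-06 * 28.2120 * 225.2890 = 0.043220 m
L_final = 28.255220 m

dL = 0.043220 m


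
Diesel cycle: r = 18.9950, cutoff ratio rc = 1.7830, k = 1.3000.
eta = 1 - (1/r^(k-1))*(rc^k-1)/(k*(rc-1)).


r^(k-1) = 2.4188
rc^k = 2.1208
eta = 0.5448 = 54.4776%

54.4776%


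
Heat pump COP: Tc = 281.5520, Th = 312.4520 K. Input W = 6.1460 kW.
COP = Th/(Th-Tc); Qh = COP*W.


COP = 312.4520 / 30.9000 = 10.1117
Qh = 10.1117 * 6.1460 = 62.1466 kW

COP = 10.1117, Qh = 62.1466 kW


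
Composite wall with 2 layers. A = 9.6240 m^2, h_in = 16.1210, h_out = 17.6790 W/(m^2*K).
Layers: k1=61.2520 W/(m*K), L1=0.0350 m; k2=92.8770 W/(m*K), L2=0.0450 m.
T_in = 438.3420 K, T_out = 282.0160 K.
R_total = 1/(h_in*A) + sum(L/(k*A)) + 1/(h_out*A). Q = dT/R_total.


R_conv_in = 1/(16.1210*9.6240) = 0.0064
R_1 = 0.0350/(61.2520*9.6240) = 5.9373e-05
R_2 = 0.0450/(92.8770*9.6240) = 5.0344e-05
R_conv_out = 1/(17.6790*9.6240) = 0.0059
R_total = 0.0124 K/W
Q = 156.3260 / 0.0124 = 12573.9040 W

R_total = 0.0124 K/W, Q = 12573.9040 W


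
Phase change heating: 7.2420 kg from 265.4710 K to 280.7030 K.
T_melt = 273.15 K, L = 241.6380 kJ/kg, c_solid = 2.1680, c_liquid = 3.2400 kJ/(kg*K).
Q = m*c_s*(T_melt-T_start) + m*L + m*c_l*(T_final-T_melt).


Q1 (sensible, solid) = 7.2420 * 2.1680 * 7.6790 = 120.5653 kJ
Q2 (latent) = 7.2420 * 241.6380 = 1749.9424 kJ
Q3 (sensible, liquid) = 7.2420 * 3.2400 * 7.5530 = 177.2242 kJ
Q_total = 2047.7319 kJ

2047.7319 kJ


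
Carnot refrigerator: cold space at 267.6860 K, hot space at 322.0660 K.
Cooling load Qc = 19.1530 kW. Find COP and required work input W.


COP = 267.6860 / 54.3800 = 4.9225
W = 19.1530 / 4.9225 = 3.8909 kW

COP = 4.9225, W = 3.8909 kW


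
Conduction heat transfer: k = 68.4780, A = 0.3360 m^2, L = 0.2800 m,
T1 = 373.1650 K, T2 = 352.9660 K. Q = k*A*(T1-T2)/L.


dT = 20.1990 K
Q = 68.4780 * 0.3360 * 20.1990 / 0.2800 = 1659.8245 W

1659.8245 W


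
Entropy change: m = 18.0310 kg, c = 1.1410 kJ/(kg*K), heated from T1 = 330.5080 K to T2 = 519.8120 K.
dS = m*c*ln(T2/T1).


T2/T1 = 1.5728
ln(T2/T1) = 0.4528
dS = 18.0310 * 1.1410 * 0.4528 = 9.3164 kJ/K

9.3164 kJ/K


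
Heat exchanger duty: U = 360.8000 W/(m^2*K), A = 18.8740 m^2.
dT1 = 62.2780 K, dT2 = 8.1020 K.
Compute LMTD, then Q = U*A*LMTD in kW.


LMTD = 26.5634 K
Q = 360.8000 * 18.8740 * 26.5634 = 180889.8854 W = 180.8899 kW

180.8899 kW


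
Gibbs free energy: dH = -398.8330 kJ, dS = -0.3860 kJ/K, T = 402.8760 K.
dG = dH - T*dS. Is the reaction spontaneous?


T*dS = 402.8760 * -0.3860 = -155.5101 kJ
dG = -398.8330 + 155.5101 = -243.3229 kJ (spontaneous)

dG = -243.3229 kJ, spontaneous


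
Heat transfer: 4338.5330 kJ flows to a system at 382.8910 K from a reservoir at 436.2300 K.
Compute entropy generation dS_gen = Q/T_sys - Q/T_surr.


dS_sys = 4338.5330/382.8910 = 11.3310 kJ/K
dS_surr = -4338.5330/436.2300 = -9.9455 kJ/K
dS_gen = 11.3310 - 9.9455 = 1.3855 kJ/K (irreversible)

dS_gen = 1.3855 kJ/K, irreversible


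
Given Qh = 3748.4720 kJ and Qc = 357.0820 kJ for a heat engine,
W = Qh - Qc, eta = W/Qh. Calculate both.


W = 3748.4720 - 357.0820 = 3391.3900 kJ
eta = 3391.3900 / 3748.4720 = 0.9047 = 90.4739%

W = 3391.3900 kJ, eta = 90.4739%


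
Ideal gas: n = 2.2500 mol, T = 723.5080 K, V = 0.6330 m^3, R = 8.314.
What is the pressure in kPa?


P = nRT/V = 2.2500 * 8.314 * 723.5080 / 0.6330
= 13534.3024 / 0.6330 = 21381.2044 Pa = 21.3812 kPa

21.3812 kPa


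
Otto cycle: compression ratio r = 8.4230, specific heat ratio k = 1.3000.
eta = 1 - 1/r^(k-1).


r^(k-1) = 1.8951
eta = 1 - 1/1.8951 = 0.4723 = 47.2333%

47.2333%


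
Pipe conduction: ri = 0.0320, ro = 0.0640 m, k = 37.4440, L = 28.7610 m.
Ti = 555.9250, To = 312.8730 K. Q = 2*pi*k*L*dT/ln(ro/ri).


dT = 243.0520 K
ln(ro/ri) = 0.6931
Q = 2*pi*37.4440*28.7610*243.0520 / 0.6931 = 2372683.5817 W

2372683.5817 W


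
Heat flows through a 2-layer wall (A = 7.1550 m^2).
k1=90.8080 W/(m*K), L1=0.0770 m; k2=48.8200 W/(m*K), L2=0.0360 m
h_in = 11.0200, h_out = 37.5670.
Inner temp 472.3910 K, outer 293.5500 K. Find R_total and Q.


R_conv_in = 1/(11.0200*7.1550) = 0.0127
R_1 = 0.0770/(90.8080*7.1550) = 0.0001
R_2 = 0.0360/(48.8200*7.1550) = 0.0001
R_conv_out = 1/(37.5670*7.1550) = 0.0037
R_total = 0.0166 K/W
Q = 178.8410 / 0.0166 = 10757.6537 W

R_total = 0.0166 K/W, Q = 10757.6537 W


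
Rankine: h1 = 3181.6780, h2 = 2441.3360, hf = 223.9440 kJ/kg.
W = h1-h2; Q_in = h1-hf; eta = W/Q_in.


W = 740.3420 kJ/kg
Q_in = 2957.7340 kJ/kg
eta = 0.2503 = 25.0307%

eta = 25.0307%


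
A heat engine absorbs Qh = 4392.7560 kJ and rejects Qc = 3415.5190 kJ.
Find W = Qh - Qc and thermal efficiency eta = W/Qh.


W = 4392.7560 - 3415.5190 = 977.2370 kJ
eta = 977.2370 / 4392.7560 = 0.2225 = 22.2466%

W = 977.2370 kJ, eta = 22.2466%


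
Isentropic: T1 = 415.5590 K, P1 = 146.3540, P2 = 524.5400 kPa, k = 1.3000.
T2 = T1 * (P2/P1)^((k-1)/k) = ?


(k-1)/k = 0.2308
(P2/P1)^exp = 1.3426
T2 = 415.5590 * 1.3426 = 557.9113 K

557.9113 K


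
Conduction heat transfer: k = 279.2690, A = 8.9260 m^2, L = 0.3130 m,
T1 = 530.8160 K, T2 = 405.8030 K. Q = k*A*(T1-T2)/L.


dT = 125.0130 K
Q = 279.2690 * 8.9260 * 125.0130 / 0.3130 = 995612.7558 W

995612.7558 W


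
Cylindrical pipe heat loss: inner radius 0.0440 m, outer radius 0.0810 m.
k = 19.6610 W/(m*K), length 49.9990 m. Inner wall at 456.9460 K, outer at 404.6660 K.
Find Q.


dT = 52.2800 K
ln(ro/ri) = 0.6103
Q = 2*pi*19.6610*49.9990*52.2800 / 0.6103 = 529136.6034 W

529136.6034 W


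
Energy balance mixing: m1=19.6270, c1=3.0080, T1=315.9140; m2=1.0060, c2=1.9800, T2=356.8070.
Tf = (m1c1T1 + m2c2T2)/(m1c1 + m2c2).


num = 19361.6525
den = 61.0299
Tf = 317.2487 K

317.2487 K


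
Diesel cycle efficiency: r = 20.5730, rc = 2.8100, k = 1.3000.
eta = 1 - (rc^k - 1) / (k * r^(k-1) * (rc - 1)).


r^(k-1) = 2.4774
rc^k = 3.8311
eta = 0.5143 = 51.4335%

51.4335%


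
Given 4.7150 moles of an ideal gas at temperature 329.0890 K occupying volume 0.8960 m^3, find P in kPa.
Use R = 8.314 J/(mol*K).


P = nRT/V = 4.7150 * 8.314 * 329.0890 / 0.8960
= 12900.4566 / 0.8960 = 14397.8311 Pa = 14.3978 kPa

14.3978 kPa


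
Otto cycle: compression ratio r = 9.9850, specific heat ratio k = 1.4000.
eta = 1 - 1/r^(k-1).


r^(k-1) = 2.5104
eta = 1 - 1/2.5104 = 0.6017 = 60.1654%

60.1654%


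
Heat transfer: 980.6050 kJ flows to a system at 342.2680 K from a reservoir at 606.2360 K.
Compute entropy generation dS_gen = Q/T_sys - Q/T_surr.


dS_sys = 980.6050/342.2680 = 2.8650 kJ/K
dS_surr = -980.6050/606.2360 = -1.6175 kJ/K
dS_gen = 2.8650 - 1.6175 = 1.2475 kJ/K (irreversible)

dS_gen = 1.2475 kJ/K, irreversible


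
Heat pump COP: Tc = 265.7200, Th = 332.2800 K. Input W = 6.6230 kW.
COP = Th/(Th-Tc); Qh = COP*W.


COP = 332.2800 / 66.5600 = 4.9922
Qh = 4.9922 * 6.6230 = 33.0633 kW

COP = 4.9922, Qh = 33.0633 kW


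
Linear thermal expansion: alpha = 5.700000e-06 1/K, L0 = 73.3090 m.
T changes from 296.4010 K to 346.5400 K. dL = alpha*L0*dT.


dT = 50.1390 K
dL = 5.700000e-06 * 73.3090 * 50.1390 = 0.020951 m
L_final = 73.329951 m

dL = 0.020951 m


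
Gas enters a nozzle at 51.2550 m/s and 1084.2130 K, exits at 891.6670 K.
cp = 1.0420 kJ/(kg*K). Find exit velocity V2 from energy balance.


dT = 192.5460 K
2*cp*1000*dT = 401265.8640
V1^2 = 2627.0750
V2 = sqrt(403892.9390) = 635.5257 m/s

635.5257 m/s


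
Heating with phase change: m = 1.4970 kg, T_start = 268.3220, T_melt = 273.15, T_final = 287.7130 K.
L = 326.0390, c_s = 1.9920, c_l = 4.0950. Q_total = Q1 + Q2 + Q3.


Q1 (sensible, solid) = 1.4970 * 1.9920 * 4.8280 = 14.3972 kJ
Q2 (latent) = 1.4970 * 326.0390 = 488.0804 kJ
Q3 (sensible, liquid) = 1.4970 * 4.0950 * 14.5630 = 89.2743 kJ
Q_total = 591.7519 kJ

591.7519 kJ


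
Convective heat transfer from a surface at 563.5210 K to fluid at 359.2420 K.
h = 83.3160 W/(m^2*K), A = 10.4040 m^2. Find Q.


dT = 204.2790 K
Q = 83.3160 * 10.4040 * 204.2790 = 177073.0541 W

177073.0541 W


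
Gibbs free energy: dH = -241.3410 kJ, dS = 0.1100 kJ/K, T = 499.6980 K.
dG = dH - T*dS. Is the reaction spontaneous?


T*dS = 499.6980 * 0.1100 = 54.9668 kJ
dG = -241.3410 - 54.9668 = -296.3078 kJ (spontaneous)

dG = -296.3078 kJ, spontaneous


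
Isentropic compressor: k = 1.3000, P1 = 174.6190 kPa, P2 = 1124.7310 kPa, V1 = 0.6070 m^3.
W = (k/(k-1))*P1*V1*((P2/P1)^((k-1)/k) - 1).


(k-1)/k = 0.2308
(P2/P1)^exp = 1.5370
W = 4.3333 * 174.6190 * 0.6070 * (1.5370 - 1) = 246.6613 kJ

246.6613 kJ


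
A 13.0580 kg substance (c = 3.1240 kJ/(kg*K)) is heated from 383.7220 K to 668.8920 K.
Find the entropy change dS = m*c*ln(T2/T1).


T2/T1 = 1.7432
ln(T2/T1) = 0.5557
dS = 13.0580 * 3.1240 * 0.5557 = 22.6690 kJ/K

22.6690 kJ/K


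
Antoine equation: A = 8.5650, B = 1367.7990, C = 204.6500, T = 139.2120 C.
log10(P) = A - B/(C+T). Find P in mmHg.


C+T = 343.8620
B/(C+T) = 3.9778
log10(P) = 8.5650 - 3.9778 = 4.5872
P = 10^4.5872 = 38658.4457 mmHg

38658.4457 mmHg


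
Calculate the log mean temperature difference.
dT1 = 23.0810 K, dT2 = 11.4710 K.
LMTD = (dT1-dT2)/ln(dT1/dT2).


dT1/dT2 = 2.0121
ln(dT1/dT2) = 0.6992
LMTD = 11.6100 / 0.6992 = 16.6050 K

16.6050 K


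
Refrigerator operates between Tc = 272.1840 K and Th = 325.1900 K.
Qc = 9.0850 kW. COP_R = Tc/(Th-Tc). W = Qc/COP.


COP = 272.1840 / 53.0060 = 5.1350
W = 9.0850 / 5.1350 = 1.7692 kW

COP = 5.1350, W = 1.7692 kW


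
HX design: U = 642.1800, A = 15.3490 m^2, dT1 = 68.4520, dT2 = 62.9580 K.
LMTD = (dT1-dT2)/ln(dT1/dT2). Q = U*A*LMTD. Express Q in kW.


LMTD = 65.6667 K
Q = 642.1800 * 15.3490 * 65.6667 = 647264.8945 W = 647.2649 kW

647.2649 kW


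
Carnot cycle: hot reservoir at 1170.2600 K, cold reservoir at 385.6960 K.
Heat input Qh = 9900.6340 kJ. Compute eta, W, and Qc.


eta = 1 - 385.6960/1170.2600 = 0.6704
W = 0.6704 * 9900.6340 = 6637.5686 kJ
Qc = 9900.6340 - 6637.5686 = 3263.0654 kJ

eta = 67.0419%, W = 6637.5686 kJ, Qc = 3263.0654 kJ


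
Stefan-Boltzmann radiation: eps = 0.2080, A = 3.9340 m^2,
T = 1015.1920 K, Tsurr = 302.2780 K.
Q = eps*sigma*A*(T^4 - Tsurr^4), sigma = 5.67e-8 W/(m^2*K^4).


T^4 = 1.0622e+12
Tsurr^4 = 8.3488e+09
Q = 0.2080 * 5.67e-8 * 3.9340 * 1.0538e+12 = 48892.9644 W

48892.9644 W


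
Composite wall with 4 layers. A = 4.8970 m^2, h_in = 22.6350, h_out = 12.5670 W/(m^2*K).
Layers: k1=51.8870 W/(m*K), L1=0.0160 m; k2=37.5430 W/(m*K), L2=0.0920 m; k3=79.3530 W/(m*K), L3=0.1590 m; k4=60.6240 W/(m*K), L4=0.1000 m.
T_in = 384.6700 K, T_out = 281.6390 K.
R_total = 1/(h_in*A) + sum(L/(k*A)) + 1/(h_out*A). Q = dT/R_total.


R_conv_in = 1/(22.6350*4.8970) = 0.0090
R_1 = 0.0160/(51.8870*4.8970) = 6.2970e-05
R_2 = 0.0920/(37.5430*4.8970) = 0.0005
R_3 = 0.1590/(79.3530*4.8970) = 0.0004
R_4 = 0.1000/(60.6240*4.8970) = 0.0003
R_conv_out = 1/(12.5670*4.8970) = 0.0162
R_total = 0.0266 K/W
Q = 103.0310 / 0.0266 = 3876.1800 W

R_total = 0.0266 K/W, Q = 3876.1800 W


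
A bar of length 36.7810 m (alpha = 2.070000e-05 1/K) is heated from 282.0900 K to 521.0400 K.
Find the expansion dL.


dT = 238.9500 K
dL = 2.070000e-05 * 36.7810 * 238.9500 = 0.181929 m
L_final = 36.962929 m

dL = 0.181929 m


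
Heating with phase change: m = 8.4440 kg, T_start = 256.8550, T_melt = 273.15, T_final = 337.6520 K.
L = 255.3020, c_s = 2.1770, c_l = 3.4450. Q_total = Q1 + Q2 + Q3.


Q1 (sensible, solid) = 8.4440 * 2.1770 * 16.2950 = 299.5443 kJ
Q2 (latent) = 8.4440 * 255.3020 = 2155.7701 kJ
Q3 (sensible, liquid) = 8.4440 * 3.4450 * 64.5020 = 1876.3361 kJ
Q_total = 4331.6504 kJ

4331.6504 kJ


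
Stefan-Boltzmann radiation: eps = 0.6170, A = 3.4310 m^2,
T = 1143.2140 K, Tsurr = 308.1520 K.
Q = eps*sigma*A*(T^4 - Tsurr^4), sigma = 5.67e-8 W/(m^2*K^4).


T^4 = 1.7081e+12
Tsurr^4 = 9.0170e+09
Q = 0.6170 * 5.67e-8 * 3.4310 * 1.6991e+12 = 203939.0418 W

203939.0418 W


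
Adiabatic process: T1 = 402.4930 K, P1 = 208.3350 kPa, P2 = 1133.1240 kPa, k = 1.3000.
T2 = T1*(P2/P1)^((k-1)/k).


(k-1)/k = 0.2308
(P2/P1)^exp = 1.4782
T2 = 402.4930 * 1.4782 = 594.9666 K

594.9666 K


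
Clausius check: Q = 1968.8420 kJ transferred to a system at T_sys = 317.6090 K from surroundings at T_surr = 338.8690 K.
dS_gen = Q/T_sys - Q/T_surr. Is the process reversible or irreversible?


dS_sys = 1968.8420/317.6090 = 6.1989 kJ/K
dS_surr = -1968.8420/338.8690 = -5.8100 kJ/K
dS_gen = 6.1989 - 5.8100 = 0.3889 kJ/K (irreversible)

dS_gen = 0.3889 kJ/K, irreversible


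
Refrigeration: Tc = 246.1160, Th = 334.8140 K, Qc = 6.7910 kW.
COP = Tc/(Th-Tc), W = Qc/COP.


COP = 246.1160 / 88.6980 = 2.7748
W = 6.7910 / 2.7748 = 2.4474 kW

COP = 2.7748, W = 2.4474 kW


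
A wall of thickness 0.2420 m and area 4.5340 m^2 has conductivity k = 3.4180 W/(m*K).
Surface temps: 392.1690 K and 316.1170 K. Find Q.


dT = 76.0520 K
Q = 3.4180 * 4.5340 * 76.0520 / 0.2420 = 4870.2230 W

4870.2230 W


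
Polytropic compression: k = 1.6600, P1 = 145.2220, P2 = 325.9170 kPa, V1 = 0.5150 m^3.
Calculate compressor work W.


(k-1)/k = 0.3976
(P2/P1)^exp = 1.3791
W = 2.5152 * 145.2220 * 0.5150 * (1.3791 - 1) = 71.3041 kJ

71.3041 kJ


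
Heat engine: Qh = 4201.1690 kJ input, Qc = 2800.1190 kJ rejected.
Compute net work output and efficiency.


W = 4201.1690 - 2800.1190 = 1401.0500 kJ
eta = 1401.0500 / 4201.1690 = 0.3335 = 33.3491%

W = 1401.0500 kJ, eta = 33.3491%


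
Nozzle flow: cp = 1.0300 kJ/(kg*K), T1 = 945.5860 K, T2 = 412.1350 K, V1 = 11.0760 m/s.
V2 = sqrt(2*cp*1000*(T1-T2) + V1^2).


dT = 533.4510 K
2*cp*1000*dT = 1098909.0600
V1^2 = 122.6778
V2 = sqrt(1099031.7378) = 1048.3471 m/s

1048.3471 m/s


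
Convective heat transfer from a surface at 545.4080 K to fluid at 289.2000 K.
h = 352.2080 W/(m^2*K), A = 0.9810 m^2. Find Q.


dT = 256.2080 K
Q = 352.2080 * 0.9810 * 256.2080 = 88523.9756 W

88523.9756 W


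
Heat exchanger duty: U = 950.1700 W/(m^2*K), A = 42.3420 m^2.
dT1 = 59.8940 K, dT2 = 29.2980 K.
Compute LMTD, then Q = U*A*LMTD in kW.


LMTD = 42.7882 K
Q = 950.1700 * 42.3420 * 42.7882 = 1721458.7634 W = 1721.4588 kW

1721.4588 kW


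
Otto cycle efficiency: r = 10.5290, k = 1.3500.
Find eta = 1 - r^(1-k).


r^(k-1) = 2.2795
eta = 1 - 1/2.2795 = 0.5613 = 56.1303%

56.1303%


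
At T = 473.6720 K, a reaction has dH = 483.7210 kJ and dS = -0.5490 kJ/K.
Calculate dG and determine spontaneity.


T*dS = 473.6720 * -0.5490 = -260.0459 kJ
dG = 483.7210 + 260.0459 = 743.7669 kJ (non-spontaneous)

dG = 743.7669 kJ, non-spontaneous


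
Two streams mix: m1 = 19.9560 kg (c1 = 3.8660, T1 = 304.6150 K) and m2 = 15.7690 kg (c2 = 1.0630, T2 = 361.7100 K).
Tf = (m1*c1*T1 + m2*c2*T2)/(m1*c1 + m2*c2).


num = 29564.1603
den = 93.9123
Tf = 314.8059 K

314.8059 K


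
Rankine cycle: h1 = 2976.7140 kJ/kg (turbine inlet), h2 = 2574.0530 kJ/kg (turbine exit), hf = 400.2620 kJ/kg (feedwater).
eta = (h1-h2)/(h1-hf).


W = 402.6610 kJ/kg
Q_in = 2576.4520 kJ/kg
eta = 0.1563 = 15.6285%

eta = 15.6285%


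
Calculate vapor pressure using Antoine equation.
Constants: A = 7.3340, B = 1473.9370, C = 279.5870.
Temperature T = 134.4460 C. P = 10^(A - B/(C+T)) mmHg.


C+T = 414.0330
B/(C+T) = 3.5600
log10(P) = 7.3340 - 3.5600 = 3.7740
P = 10^3.7740 = 5943.5985 mmHg

5943.5985 mmHg


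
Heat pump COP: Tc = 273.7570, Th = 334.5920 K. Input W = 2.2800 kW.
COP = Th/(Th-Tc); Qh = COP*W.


COP = 334.5920 / 60.8350 = 5.5000
Qh = 5.5000 * 2.2800 = 12.5400 kW

COP = 5.5000, Qh = 12.5400 kW


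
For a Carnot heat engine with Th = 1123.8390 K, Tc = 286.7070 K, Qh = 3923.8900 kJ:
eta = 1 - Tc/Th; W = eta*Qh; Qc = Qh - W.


eta = 1 - 286.7070/1123.8390 = 0.7449
W = 0.7449 * 3923.8900 = 2922.8509 kJ
Qc = 3923.8900 - 2922.8509 = 1001.0391 kJ

eta = 74.4886%, W = 2922.8509 kJ, Qc = 1001.0391 kJ


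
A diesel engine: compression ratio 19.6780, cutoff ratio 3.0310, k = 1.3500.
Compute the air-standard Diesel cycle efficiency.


r^(k-1) = 2.8372
rc^k = 4.4683
eta = 0.5542 = 55.4161%

55.4161%


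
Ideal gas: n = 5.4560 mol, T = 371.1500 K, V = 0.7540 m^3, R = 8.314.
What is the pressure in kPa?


P = nRT/V = 5.4560 * 8.314 * 371.1500 / 0.7540
= 16835.8034 / 0.7540 = 22328.6518 Pa = 22.3287 kPa

22.3287 kPa


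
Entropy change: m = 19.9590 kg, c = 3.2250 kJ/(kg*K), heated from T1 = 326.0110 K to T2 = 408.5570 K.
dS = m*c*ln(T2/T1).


T2/T1 = 1.2532
ln(T2/T1) = 0.2257
dS = 19.9590 * 3.2250 * 0.2257 = 14.5278 kJ/K

14.5278 kJ/K


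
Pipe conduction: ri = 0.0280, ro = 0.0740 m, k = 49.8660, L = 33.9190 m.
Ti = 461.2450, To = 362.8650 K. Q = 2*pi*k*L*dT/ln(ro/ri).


dT = 98.3800 K
ln(ro/ri) = 0.9719
Q = 2*pi*49.8660*33.9190*98.3800 / 0.9719 = 1075796.9060 W

1075796.9060 W


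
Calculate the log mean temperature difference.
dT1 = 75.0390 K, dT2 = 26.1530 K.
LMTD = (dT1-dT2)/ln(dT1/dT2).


dT1/dT2 = 2.8692
ln(dT1/dT2) = 1.0540
LMTD = 48.8860 / 1.0540 = 46.3795 K

46.3795 K


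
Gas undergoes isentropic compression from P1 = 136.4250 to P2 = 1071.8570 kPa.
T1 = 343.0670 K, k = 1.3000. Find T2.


(k-1)/k = 0.2308
(P2/P1)^exp = 1.6091
T2 = 343.0670 * 1.6091 = 552.0437 K

552.0437 K


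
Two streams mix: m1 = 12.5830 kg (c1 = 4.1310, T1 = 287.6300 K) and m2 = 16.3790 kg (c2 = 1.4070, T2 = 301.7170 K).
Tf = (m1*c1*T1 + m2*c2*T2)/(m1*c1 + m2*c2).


num = 21904.2593
den = 75.0256
Tf = 291.9570 K

291.9570 K


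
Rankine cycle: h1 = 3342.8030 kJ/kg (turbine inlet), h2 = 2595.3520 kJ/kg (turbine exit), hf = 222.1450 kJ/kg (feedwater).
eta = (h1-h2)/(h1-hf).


W = 747.4510 kJ/kg
Q_in = 3120.6580 kJ/kg
eta = 0.2395 = 23.9517%

eta = 23.9517%


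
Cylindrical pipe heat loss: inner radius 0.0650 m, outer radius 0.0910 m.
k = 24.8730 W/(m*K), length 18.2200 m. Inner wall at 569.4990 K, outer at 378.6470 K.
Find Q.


dT = 190.8520 K
ln(ro/ri) = 0.3365
Q = 2*pi*24.8730*18.2200*190.8520 / 0.3365 = 1615116.6389 W

1615116.6389 W


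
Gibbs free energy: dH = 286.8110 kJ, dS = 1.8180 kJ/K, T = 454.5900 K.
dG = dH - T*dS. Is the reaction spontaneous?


T*dS = 454.5900 * 1.8180 = 826.4446 kJ
dG = 286.8110 - 826.4446 = -539.6336 kJ (spontaneous)

dG = -539.6336 kJ, spontaneous


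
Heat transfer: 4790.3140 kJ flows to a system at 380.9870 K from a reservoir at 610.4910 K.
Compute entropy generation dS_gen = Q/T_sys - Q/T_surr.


dS_sys = 4790.3140/380.9870 = 12.5734 kJ/K
dS_surr = -4790.3140/610.4910 = -7.8467 kJ/K
dS_gen = 12.5734 - 7.8467 = 4.7268 kJ/K (irreversible)

dS_gen = 4.7268 kJ/K, irreversible


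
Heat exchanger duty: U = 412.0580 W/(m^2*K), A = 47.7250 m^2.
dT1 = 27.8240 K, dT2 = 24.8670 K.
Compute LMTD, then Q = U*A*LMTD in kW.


LMTD = 26.3178 K
Q = 412.0580 * 47.7250 * 26.3178 = 517552.2307 W = 517.5522 kW

517.5522 kW


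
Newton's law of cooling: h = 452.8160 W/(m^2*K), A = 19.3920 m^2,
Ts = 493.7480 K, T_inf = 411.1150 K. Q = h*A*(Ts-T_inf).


dT = 82.6330 K
Q = 452.8160 * 19.3920 * 82.6330 = 725601.0235 W

725601.0235 W


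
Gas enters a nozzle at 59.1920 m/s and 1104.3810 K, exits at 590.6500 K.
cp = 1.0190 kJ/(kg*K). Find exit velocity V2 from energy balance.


dT = 513.7310 K
2*cp*1000*dT = 1046983.7780
V1^2 = 3503.6929
V2 = sqrt(1050487.4709) = 1024.9329 m/s

1024.9329 m/s


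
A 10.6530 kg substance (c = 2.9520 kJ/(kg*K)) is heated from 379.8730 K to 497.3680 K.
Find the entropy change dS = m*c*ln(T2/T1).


T2/T1 = 1.3093
ln(T2/T1) = 0.2695
dS = 10.6530 * 2.9520 * 0.2695 = 8.4749 kJ/K

8.4749 kJ/K


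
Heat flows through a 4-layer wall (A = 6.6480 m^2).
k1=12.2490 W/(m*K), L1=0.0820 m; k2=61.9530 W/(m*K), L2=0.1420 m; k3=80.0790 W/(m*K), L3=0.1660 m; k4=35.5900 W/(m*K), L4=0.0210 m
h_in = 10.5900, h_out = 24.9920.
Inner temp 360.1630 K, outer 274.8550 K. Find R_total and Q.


R_conv_in = 1/(10.5900*6.6480) = 0.0142
R_1 = 0.0820/(12.2490*6.6480) = 0.0010
R_2 = 0.1420/(61.9530*6.6480) = 0.0003
R_3 = 0.1660/(80.0790*6.6480) = 0.0003
R_4 = 0.0210/(35.5900*6.6480) = 8.8757e-05
R_conv_out = 1/(24.9920*6.6480) = 0.0060
R_total = 0.0220 K/W
Q = 85.3080 / 0.0220 = 3882.0159 W

R_total = 0.0220 K/W, Q = 3882.0159 W


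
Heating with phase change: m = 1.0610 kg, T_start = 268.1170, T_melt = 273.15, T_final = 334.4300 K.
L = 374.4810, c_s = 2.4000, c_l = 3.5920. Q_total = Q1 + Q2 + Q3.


Q1 (sensible, solid) = 1.0610 * 2.4000 * 5.0330 = 12.8160 kJ
Q2 (latent) = 1.0610 * 374.4810 = 397.3243 kJ
Q3 (sensible, liquid) = 1.0610 * 3.5920 * 61.2800 = 233.5449 kJ
Q_total = 643.6853 kJ

643.6853 kJ


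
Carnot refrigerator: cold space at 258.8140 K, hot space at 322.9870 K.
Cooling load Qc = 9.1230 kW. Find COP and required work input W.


COP = 258.8140 / 64.1730 = 4.0331
W = 9.1230 / 4.0331 = 2.2621 kW

COP = 4.0331, W = 2.2621 kW


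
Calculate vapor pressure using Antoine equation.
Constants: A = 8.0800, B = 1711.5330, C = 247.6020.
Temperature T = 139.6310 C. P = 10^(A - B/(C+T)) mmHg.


C+T = 387.2330
B/(C+T) = 4.4199
log10(P) = 8.0800 - 4.4199 = 3.6601
P = 10^3.6601 = 4571.8838 mmHg

4571.8838 mmHg


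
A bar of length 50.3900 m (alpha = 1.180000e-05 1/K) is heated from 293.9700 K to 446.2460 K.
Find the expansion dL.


dT = 152.2760 K
dL = 1.180000e-05 * 50.3900 * 152.2760 = 0.090544 m
L_final = 50.480544 m

dL = 0.090544 m


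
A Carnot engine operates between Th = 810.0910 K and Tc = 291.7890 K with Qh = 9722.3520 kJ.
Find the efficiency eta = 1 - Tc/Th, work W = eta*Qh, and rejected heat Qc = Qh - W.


eta = 1 - 291.7890/810.0910 = 0.6398
W = 0.6398 * 9722.3520 = 6220.4302 kJ
Qc = 9722.3520 - 6220.4302 = 3501.9218 kJ

eta = 63.9807%, W = 6220.4302 kJ, Qc = 3501.9218 kJ


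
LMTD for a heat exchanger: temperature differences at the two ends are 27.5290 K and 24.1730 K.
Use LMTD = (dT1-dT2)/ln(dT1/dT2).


dT1/dT2 = 1.1388
ln(dT1/dT2) = 0.1300
LMTD = 3.3560 / 0.1300 = 25.8147 K

25.8147 K


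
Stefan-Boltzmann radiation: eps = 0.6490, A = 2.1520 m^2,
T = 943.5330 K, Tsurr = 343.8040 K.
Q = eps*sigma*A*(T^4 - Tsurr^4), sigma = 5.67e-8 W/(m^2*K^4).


T^4 = 7.9255e+11
Tsurr^4 = 1.3972e+10
Q = 0.6490 * 5.67e-8 * 2.1520 * 7.7858e+11 = 61655.8309 W

61655.8309 W


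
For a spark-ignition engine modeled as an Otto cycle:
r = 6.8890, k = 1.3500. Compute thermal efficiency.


r^(k-1) = 1.9650
eta = 1 - 1/1.9650 = 0.4911 = 49.1085%

49.1085%


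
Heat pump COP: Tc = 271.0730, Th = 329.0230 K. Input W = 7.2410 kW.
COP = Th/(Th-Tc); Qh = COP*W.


COP = 329.0230 / 57.9500 = 5.6777
Qh = 5.6777 * 7.2410 = 41.1123 kW

COP = 5.6777, Qh = 41.1123 kW


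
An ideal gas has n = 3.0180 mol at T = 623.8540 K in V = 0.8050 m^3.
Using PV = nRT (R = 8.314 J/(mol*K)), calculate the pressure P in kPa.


P = nRT/V = 3.0180 * 8.314 * 623.8540 / 0.8050
= 15653.5275 / 0.8050 = 19445.3757 Pa = 19.4454 kPa

19.4454 kPa


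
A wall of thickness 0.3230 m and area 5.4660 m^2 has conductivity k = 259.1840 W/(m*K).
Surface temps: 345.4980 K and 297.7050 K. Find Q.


dT = 47.7930 K
Q = 259.1840 * 5.4660 * 47.7930 / 0.3230 = 209623.3154 W

209623.3154 W


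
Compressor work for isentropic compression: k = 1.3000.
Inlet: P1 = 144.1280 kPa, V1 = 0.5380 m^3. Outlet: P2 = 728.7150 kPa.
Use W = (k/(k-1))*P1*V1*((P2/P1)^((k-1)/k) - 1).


(k-1)/k = 0.2308
(P2/P1)^exp = 1.4535
W = 4.3333 * 144.1280 * 0.5380 * (1.4535 - 1) = 152.3835 kJ

152.3835 kJ


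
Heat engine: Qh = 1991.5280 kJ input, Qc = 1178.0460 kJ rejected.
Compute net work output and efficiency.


W = 1991.5280 - 1178.0460 = 813.4820 kJ
eta = 813.4820 / 1991.5280 = 0.4085 = 40.8471%

W = 813.4820 kJ, eta = 40.8471%


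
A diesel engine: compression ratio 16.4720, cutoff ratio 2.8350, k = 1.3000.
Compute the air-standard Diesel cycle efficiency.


r^(k-1) = 2.3175
rc^k = 3.8754
eta = 0.4799 = 47.9886%

47.9886%


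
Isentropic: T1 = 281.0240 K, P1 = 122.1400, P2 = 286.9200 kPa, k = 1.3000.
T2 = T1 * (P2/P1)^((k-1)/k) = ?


(k-1)/k = 0.2308
(P2/P1)^exp = 1.2178
T2 = 281.0240 * 1.2178 = 342.2444 K

342.2444 K


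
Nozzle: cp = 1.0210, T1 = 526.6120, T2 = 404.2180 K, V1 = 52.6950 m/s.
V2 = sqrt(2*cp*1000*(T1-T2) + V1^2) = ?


dT = 122.3940 K
2*cp*1000*dT = 249928.5480
V1^2 = 2776.7630
V2 = sqrt(252705.3110) = 502.6980 m/s

502.6980 m/s


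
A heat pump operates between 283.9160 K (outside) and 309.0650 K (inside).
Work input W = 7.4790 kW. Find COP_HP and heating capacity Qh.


COP = 309.0650 / 25.1490 = 12.2894
Qh = 12.2894 * 7.4790 = 91.9121 kW

COP = 12.2894, Qh = 91.9121 kW
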